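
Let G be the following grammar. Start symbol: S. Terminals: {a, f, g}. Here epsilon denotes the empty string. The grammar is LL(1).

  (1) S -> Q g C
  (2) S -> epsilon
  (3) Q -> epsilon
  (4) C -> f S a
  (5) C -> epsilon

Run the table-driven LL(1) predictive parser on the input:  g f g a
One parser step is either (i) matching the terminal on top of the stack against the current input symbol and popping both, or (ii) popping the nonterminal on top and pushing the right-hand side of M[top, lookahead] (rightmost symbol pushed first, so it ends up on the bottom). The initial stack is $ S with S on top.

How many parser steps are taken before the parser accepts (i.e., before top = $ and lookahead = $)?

step 1: stack=$ S  input=g f g a $  — expand S -> Q g C
step 2: stack=$ C g Q  input=g f g a $  — expand Q -> epsilon
step 3: stack=$ C g  input=g f g a $  — match g
step 4: stack=$ C  input=f g a $  — expand C -> f S a
step 5: stack=$ a S f  input=f g a $  — match f
step 6: stack=$ a S  input=g a $  — expand S -> Q g C
step 7: stack=$ a C g Q  input=g a $  — expand Q -> epsilon
step 8: stack=$ a C g  input=g a $  — match g
step 9: stack=$ a C  input=a $  — expand C -> epsilon
step 10: stack=$ a  input=a $  — match a
Accept reached after 10 steps.

10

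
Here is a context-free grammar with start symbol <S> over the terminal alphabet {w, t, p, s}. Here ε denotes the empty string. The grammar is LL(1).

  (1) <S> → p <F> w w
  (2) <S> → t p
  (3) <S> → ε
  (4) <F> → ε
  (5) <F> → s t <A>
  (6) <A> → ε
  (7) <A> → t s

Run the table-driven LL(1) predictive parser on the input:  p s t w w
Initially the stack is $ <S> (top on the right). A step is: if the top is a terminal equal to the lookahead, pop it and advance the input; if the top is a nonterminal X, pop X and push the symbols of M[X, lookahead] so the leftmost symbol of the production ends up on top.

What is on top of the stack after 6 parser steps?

w

     Stack          Input        Action
  1  $ <S>          p s t w w $  expand <S> → p <F> w w
  2  $ w w <F> p    p s t w w $  match p
  3  $ w w <F>      s t w w $    expand <F> → s t <A>
  4  $ w w <A> t s  s t w w $    match s
  5  $ w w <A> t    t w w $      match t
  6  $ w w <A>      w w $        expand <A> → ε
Stack after step 6: $ w w (top = w).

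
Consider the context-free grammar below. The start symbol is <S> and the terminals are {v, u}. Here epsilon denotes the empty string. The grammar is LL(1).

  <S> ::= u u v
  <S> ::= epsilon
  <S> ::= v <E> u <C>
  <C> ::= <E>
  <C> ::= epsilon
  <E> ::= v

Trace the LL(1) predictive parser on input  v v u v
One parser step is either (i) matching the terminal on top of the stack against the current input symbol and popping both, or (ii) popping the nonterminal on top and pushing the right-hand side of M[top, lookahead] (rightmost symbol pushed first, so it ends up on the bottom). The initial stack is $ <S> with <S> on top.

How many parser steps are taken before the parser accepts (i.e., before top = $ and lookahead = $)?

8

     Stack          Input      Action
  1  $ <S>          v v u v $  expand <S> ::= v <E> u <C>
  2  $ <C> u <E> v  v v u v $  match v
  3  $ <C> u <E>    v u v $    expand <E> ::= v
  4  $ <C> u v      v u v $    match v
  5  $ <C> u        u v $      match u
  6  $ <C>          v $        expand <C> ::= <E>
  7  $ <E>          v $        expand <E> ::= v
  8  $ v            v $        match v
Accept reached after 8 steps.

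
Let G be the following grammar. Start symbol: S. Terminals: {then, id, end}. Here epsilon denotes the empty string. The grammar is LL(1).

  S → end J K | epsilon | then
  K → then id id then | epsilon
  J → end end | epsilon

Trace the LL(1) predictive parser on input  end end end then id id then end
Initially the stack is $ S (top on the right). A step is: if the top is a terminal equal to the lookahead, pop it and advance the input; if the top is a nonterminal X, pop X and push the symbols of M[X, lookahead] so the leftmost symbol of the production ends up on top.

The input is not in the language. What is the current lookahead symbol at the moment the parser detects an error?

end

      Stack              Input                              Action
   1  $ S                end end end then id id then end $  expand S → end J K
   2  $ K J end          end end end then id id then end $  match end
   3  $ K J              end end then id id then end $      expand J → end end
   4  $ K end end        end end then id id then end $      match end
   5  $ K end            end then id id then end $          match end
   6  $ K                then id id then end $              expand K → then id id then
   7  $ then id id then  then id id then end $              match then
   8  $ then id id       id id then end $                   match id
   9  $ then id          id then end $                      match id
  10  $ then             then end $                         match then
  11  $                  end $                              error: stack empty but input remains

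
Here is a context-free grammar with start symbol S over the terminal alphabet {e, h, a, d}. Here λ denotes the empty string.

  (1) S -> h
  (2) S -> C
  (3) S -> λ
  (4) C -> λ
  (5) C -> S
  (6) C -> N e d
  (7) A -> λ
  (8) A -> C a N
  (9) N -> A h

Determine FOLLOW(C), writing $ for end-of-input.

FIRST(S): from S->h we get {h}; from S->C we get {λ, a, h}; from S->λ we get {λ}. So FIRST(S) = {λ, a, h}.
FIRST(C): from C->λ we get {λ}; from C->S we get {λ, a, h}; from C->N e d we get {a, h}. So FIRST(C) = {λ, a, h}.
FIRST(A): from A->λ we get {λ}; from A->C a N we get {a, h}. So FIRST(A) = {λ, a, h}.
FIRST(N): from N->A h we get {a, h}. So FIRST(N) = {a, h}.
FOLLOW(S) includes $ since S is the start symbol.
FOLLOW(A): in N->A h, A is followed by h with FIRST {h}. Thus FOLLOW(A) = {h}.
FOLLOW(N): in C->N e d, N is followed by e d with FIRST {e}; in A->C a N, the suffix after N is empty, so FOLLOW(N) ⊇ FOLLOW(A) = {h}. Thus FOLLOW(N) = {e, h}.
FOLLOW(S): in C->S, the suffix after S is empty, so FOLLOW(S) ⊇ FOLLOW(C) = {$, a}. Thus FOLLOW(S) = {$, a}.
FOLLOW(C): in S->C, the suffix after C is empty, so FOLLOW(C) ⊇ FOLLOW(S) = {$, a}; in A->C a N, C is followed by a N with FIRST {a}. Thus FOLLOW(C) = {$, a}.

{$, a}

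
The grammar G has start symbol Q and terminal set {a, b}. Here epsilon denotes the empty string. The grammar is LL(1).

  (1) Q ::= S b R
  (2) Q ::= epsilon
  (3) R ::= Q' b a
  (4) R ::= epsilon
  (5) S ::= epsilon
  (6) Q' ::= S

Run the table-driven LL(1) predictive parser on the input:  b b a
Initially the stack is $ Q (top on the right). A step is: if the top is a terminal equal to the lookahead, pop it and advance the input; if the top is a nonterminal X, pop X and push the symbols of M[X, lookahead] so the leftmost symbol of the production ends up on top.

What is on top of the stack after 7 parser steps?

step 1: stack=$ Q  input=b b a $  — expand Q ::= S b R
step 2: stack=$ R b S  input=b b a $  — expand S ::= epsilon
step 3: stack=$ R b  input=b b a $  — match b
step 4: stack=$ R  input=b a $  — expand R ::= Q' b a
step 5: stack=$ a b Q'  input=b a $  — expand Q' ::= S
step 6: stack=$ a b S  input=b a $  — expand S ::= epsilon
step 7: stack=$ a b  input=b a $  — match b
Stack after step 7: $ a (top = a).

a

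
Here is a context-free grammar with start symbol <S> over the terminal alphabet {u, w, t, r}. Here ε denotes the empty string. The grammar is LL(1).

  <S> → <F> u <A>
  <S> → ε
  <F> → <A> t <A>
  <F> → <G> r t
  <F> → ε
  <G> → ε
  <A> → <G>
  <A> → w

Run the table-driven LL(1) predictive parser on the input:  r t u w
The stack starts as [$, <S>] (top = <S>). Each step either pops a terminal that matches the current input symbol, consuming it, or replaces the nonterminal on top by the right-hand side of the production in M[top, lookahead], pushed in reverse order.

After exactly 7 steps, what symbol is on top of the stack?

     Stack            Input      Action
  1  $ <S>            r t u w $  expand <S> → <F> u <A>
  2  $ <A> u <F>      r t u w $  expand <F> → <G> r t
  3  $ <A> u t r <G>  r t u w $  expand <G> → ε
  4  $ <A> u t r      r t u w $  match r
  5  $ <A> u t        t u w $    match t
  6  $ <A> u          u w $      match u
  7  $ <A>            w $        expand <A> → w
Stack after step 7: $ w (top = w).

w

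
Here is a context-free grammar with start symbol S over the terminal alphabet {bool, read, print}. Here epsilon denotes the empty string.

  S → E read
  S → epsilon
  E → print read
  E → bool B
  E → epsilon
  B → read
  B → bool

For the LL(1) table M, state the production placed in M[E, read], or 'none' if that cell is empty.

FIRST(E): from E→print read we get {print}; from E→bool B we get {bool}; from E→epsilon we get {epsilon}. So FIRST(E) = {epsilon, bool, print}.
FIRST(B): from B→read we get {read}; from B→bool we get {bool}. So FIRST(B) = {bool, read}.
FIRST(S): from S→E read we get {bool, print, read}; from S→epsilon we get {epsilon}. So FIRST(S) = {epsilon, bool, print, read}.
FOLLOW(S) includes $ since S is the start symbol.
FOLLOW(E): in S→E read, E is followed by read with FIRST {read}. Thus FOLLOW(E) = {read}.
For E → print read: FIRST(print read) = {print}, so it goes in M[E, t] for t ∈ {print}.
For E → bool B: FIRST(bool B) = {bool}, so it goes in M[E, t] for t ∈ {bool}.
For E → epsilon: FIRST(epsilon) = {epsilon}, so it goes in M[E, t] for t ∈ {}; since epsilon ∈ FIRST, also for every t ∈ FOLLOW(E) = {read}.

E → epsilon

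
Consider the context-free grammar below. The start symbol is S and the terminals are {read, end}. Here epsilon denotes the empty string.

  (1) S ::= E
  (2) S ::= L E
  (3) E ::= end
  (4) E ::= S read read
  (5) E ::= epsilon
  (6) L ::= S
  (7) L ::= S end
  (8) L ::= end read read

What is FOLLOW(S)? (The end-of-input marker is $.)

{$, end, read}

FIRST(S) = {epsilon, end, read}  (via E, L E)
FIRST(E) = {epsilon, end, read}  (via S read read)
FIRST(L) = {epsilon, end, read}  (via S, S end)
FOLLOW(S) includes $ since S is the start symbol.
FOLLOW(S): in E::=S read read, S is followed by read read with FIRST {read}; in L::=S, the suffix after S is empty, so FOLLOW(S) ⊇ FOLLOW(L) = {$, end, read}; in L::=S end, S is followed by end with FIRST {end}. Thus FOLLOW(S) = {$, end, read}.
FOLLOW(E): in S::=E, the suffix after E is empty, so FOLLOW(E) ⊇ FOLLOW(S) = {$, end, read}; in S::=L E, the suffix after E is empty, so FOLLOW(E) ⊇ FOLLOW(S) = {$, end, read}. Thus FOLLOW(E) = {$, end, read}.
FOLLOW(L): in S::=L E, L is followed by E with FIRST {epsilon, end, read}; in S::=L E, the suffix after L is nullable, so FOLLOW(L) ⊇ FOLLOW(S) = {$, end, read}. Thus FOLLOW(L) = {$, end, read}.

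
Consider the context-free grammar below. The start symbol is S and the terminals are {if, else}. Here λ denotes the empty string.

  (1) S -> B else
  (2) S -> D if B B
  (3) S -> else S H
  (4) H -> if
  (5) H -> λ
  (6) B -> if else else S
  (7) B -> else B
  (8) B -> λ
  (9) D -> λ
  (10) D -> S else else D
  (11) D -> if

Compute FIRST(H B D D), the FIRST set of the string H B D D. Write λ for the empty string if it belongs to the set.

{λ, else, if}

FIRST(H) = {λ, if}
FIRST(B) = {λ, else, if}
FIRST(S) = {else, if}  (via B else, D if B B)
FIRST(D) = {λ, else, if}  (via S else else D)
FIRST(H B D D): take FIRST of each symbol in turn, carrying on past any symbol whose FIRST contains λ; result {λ, else, if}.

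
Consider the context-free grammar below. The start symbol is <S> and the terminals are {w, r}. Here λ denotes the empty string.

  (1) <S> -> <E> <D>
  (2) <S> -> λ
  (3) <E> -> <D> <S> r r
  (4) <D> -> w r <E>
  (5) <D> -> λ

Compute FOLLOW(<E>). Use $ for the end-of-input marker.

FIRST(<D>): from <D>->w r <E> we get {w}; from <D>->λ we get {λ}. So FIRST(<D>) = {λ, w}.
FIRST(<S>): from <S>-><E> <D> we get {r, w}; from <S>->λ we get {λ}. So FIRST(<S>) = {λ, r, w}.
FIRST(<E>): from <E>-><D> <S> r r we get {r, w}. So FIRST(<E>) = {r, w}.
FOLLOW(<S>) includes $ since <S> is the start symbol.
FOLLOW(<S>): in <E>-><D> <S> r r, <S> is followed by r r with FIRST {r}. Thus FOLLOW(<S>) = {$, r}.
FOLLOW(<D>): in <S>-><E> <D>, the suffix after <D> is empty, so FOLLOW(<D>) ⊇ FOLLOW(<S>) = {$, r}; in <E>-><D> <S> r r, <D> is followed by <S> r r with FIRST {r, w}. Thus FOLLOW(<D>) = {$, r, w}.
FOLLOW(<E>): in <S>-><E> <D>, <E> is followed by <D> with FIRST {λ, w}; in <S>-><E> <D>, the suffix after <E> is nullable, so FOLLOW(<E>) ⊇ FOLLOW(<S>) = {$, r}; in <D>->w r <E>, the suffix after <E> is empty, so FOLLOW(<E>) ⊇ FOLLOW(<D>) = {$, r, w}. Thus FOLLOW(<E>) = {$, r, w}.

{$, r, w}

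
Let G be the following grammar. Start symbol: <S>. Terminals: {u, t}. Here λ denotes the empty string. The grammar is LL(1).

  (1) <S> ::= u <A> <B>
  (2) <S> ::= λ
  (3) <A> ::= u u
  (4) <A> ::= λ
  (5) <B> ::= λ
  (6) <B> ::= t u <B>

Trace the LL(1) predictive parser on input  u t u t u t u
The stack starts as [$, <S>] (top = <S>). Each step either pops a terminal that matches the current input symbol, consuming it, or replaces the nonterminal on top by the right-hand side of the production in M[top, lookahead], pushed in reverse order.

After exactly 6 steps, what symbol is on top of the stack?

     Stack        Input            Action
  1  $ <S>        u t u t u t u $  expand <S> ::= u <A> <B>
  2  $ <B> <A> u  u t u t u t u $  match u
  3  $ <B> <A>    t u t u t u $    expand <A> ::= λ
  4  $ <B>        t u t u t u $    expand <B> ::= t u <B>
  5  $ <B> u t    t u t u t u $    match t
  6  $ <B> u      u t u t u $      match u
Stack after step 6: $ <B> (top = <B>).

<B>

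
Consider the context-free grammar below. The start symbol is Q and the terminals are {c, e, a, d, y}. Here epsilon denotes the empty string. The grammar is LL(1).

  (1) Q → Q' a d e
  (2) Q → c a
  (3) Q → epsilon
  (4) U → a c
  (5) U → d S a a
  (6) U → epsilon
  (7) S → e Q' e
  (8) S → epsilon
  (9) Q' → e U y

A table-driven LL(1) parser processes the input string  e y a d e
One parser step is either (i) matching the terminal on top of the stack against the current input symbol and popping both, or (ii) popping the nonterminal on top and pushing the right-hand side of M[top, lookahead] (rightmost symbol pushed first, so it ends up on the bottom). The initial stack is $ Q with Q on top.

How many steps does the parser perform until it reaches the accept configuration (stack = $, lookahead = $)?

     Stack          Input        Action
  1  $ Q            e y a d e $  expand Q → Q' a d e
  2  $ e d a Q'     e y a d e $  expand Q' → e U y
  3  $ e d a y U e  e y a d e $  match e
  4  $ e d a y U    y a d e $    expand U → epsilon
  5  $ e d a y      y a d e $    match y
  6  $ e d a        a d e $      match a
  7  $ e d          d e $        match d
  8  $ e            e $          match e
Accept reached after 8 steps.

8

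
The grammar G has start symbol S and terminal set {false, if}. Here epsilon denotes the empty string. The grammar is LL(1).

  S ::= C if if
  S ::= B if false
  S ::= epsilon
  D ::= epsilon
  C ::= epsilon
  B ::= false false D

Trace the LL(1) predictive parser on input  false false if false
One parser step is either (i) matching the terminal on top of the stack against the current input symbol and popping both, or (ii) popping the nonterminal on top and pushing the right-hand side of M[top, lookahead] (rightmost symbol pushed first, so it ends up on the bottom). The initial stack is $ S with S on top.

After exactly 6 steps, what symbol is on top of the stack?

false

     Stack                     Input                   Action
  1  $ S                       false false if false $  expand S ::= B if false
  2  $ false if B              false false if false $  expand B ::= false false D
  3  $ false if D false false  false false if false $  match false
  4  $ false if D false        false if false $        match false
  5  $ false if D              if false $              expand D ::= epsilon
  6  $ false if                if false $              match if
Stack after step 6: $ false (top = false).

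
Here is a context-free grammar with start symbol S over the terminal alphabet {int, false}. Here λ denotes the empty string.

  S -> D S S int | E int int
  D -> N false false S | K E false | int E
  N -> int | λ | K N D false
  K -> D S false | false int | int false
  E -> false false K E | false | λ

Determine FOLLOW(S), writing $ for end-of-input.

FIRST(E): from E->false false K E we get {false}; from E->false we get {false}; from E->λ we get {λ}. So FIRST(E) = {λ, false}.
FIRST(S): from S->D S S int we get {false, int}; from S->E int int we get {false, int}. So FIRST(S) = {false, int}.
FIRST(D): from D->N false false S we get {false, int}; from D->K E false we get {false, int}; from D->int E we get {int}. So FIRST(D) = {false, int}.
FIRST(K): from K->D S false we get {false, int}; from K->false int we get {false}; from K->int false we get {int}. So FIRST(K) = {false, int}.
FIRST(N): from N->int we get {int}; from N->λ we get {λ}; from N->K N D false we get {false, int}. So FIRST(N) = {λ, false, int}.
FOLLOW(S) includes $ since S is the start symbol.
FOLLOW(D): in S->D S S int, D is followed by S S int with FIRST {false, int}; in N->K N D false, D is followed by false with FIRST {false}; in K->D S false, D is followed by S false with FIRST {false, int}. Thus FOLLOW(D) = {false, int}.
FOLLOW(S): in S->D S S int (occurrence 1), S is followed by S int with FIRST {false, int}; in S->D S S int (occurrence 2), S is followed by int with FIRST {int}; in D->N false false S, the suffix after S is empty, so FOLLOW(S) ⊇ FOLLOW(D) = {false, int}; in K->D S false, S is followed by false with FIRST {false}. Thus FOLLOW(S) = {$, false, int}.
FOLLOW(N): in D->N false false S, N is followed by false false S with FIRST {false}; in N->K N D false, N is followed by D false with FIRST {false, int}. Thus FOLLOW(N) = {false, int}.
FOLLOW(E): in S->E int int, E is followed by int int with FIRST {int}; in D->K E false, E is followed by false with FIRST {false}; in D->int E, the suffix after E is empty, so FOLLOW(E) ⊇ FOLLOW(D) = {false, int}; in E->false false K E, the suffix after E is empty (adds nothing new). Thus FOLLOW(E) = {false, int}.
FOLLOW(K): in D->K E false, K is followed by E false with FIRST {false}; in N->K N D false, K is followed by N D false with FIRST {false, int}; in E->false false K E, K is followed by E with FIRST {λ, false}; in E->false false K E, the suffix after K is nullable, so FOLLOW(K) ⊇ FOLLOW(E) = {false, int}. Thus FOLLOW(K) = {false, int}.

{$, false, int}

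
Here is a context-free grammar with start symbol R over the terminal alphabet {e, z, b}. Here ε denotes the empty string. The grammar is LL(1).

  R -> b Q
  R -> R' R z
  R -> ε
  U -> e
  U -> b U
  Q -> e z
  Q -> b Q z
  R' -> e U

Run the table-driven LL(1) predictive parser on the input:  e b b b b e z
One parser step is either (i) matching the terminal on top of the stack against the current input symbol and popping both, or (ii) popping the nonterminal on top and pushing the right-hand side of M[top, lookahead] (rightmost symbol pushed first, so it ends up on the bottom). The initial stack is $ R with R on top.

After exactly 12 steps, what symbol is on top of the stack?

e

step 1: stack=$ R  input=e b b b b e z $  — expand R -> R' R z
step 2: stack=$ z R R'  input=e b b b b e z $  — expand R' -> e U
step 3: stack=$ z R U e  input=e b b b b e z $  — match e
step 4: stack=$ z R U  input=b b b b e z $  — expand U -> b U
step 5: stack=$ z R U b  input=b b b b e z $  — match b
step 6: stack=$ z R U  input=b b b e z $  — expand U -> b U
step 7: stack=$ z R U b  input=b b b e z $  — match b
step 8: stack=$ z R U  input=b b e z $  — expand U -> b U
step 9: stack=$ z R U b  input=b b e z $  — match b
step 10: stack=$ z R U  input=b e z $  — expand U -> b U
step 11: stack=$ z R U b  input=b e z $  — match b
step 12: stack=$ z R U  input=e z $  — expand U -> e
Stack after step 12: $ z R e (top = e).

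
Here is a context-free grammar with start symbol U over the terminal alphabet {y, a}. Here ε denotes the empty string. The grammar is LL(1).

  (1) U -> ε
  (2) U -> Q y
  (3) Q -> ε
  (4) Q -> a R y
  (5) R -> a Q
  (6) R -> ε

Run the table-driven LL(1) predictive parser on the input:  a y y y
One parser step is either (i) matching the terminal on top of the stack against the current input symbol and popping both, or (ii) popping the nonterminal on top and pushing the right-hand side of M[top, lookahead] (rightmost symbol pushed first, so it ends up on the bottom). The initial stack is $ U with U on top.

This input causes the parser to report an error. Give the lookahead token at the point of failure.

     Stack      Input      Action
  1  $ U        a y y y $  expand U -> Q y
  2  $ y Q      a y y y $  expand Q -> a R y
  3  $ y y R a  a y y y $  match a
  4  $ y y R    y y y $    expand R -> ε
  5  $ y y      y y y $    match y
  6  $ y        y y $      match y
  7  $          y $        error: stack empty but input remains

y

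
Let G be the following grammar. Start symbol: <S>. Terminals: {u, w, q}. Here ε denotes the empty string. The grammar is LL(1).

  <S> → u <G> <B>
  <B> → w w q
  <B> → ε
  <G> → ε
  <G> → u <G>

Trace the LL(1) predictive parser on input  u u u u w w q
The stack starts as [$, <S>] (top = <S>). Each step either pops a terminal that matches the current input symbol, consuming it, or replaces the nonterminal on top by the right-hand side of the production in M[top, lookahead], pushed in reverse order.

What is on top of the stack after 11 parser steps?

w

      Stack        Input            Action
   1  $ <S>        u u u u w w q $  expand <S> → u <G> <B>
   2  $ <B> <G> u  u u u u w w q $  match u
   3  $ <B> <G>    u u u w w q $    expand <G> → u <G>
   4  $ <B> <G> u  u u u w w q $    match u
   5  $ <B> <G>    u u w w q $      expand <G> → u <G>
   6  $ <B> <G> u  u u w w q $      match u
   7  $ <B> <G>    u w w q $        expand <G> → u <G>
   8  $ <B> <G> u  u w w q $        match u
   9  $ <B> <G>    w w q $          expand <G> → ε
  10  $ <B>        w w q $          expand <B> → w w q
  11  $ q w w      w w q $          match w
Stack after step 11: $ q w (top = w).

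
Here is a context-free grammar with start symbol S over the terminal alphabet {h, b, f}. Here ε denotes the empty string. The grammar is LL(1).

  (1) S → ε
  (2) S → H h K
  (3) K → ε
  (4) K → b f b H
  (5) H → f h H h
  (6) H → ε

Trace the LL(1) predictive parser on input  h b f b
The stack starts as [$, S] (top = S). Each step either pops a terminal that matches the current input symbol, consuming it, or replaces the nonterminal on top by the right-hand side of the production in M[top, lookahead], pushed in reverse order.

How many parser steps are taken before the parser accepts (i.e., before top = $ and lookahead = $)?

step 1: stack=$ S  input=h b f b $  — expand S → H h K
step 2: stack=$ K h H  input=h b f b $  — expand H → ε
step 3: stack=$ K h  input=h b f b $  — match h
step 4: stack=$ K  input=b f b $  — expand K → b f b H
step 5: stack=$ H b f b  input=b f b $  — match b
step 6: stack=$ H b f  input=f b $  — match f
step 7: stack=$ H b  input=b $  — match b
step 8: stack=$ H  input=$  — expand H → ε
Accept reached after 8 steps.

8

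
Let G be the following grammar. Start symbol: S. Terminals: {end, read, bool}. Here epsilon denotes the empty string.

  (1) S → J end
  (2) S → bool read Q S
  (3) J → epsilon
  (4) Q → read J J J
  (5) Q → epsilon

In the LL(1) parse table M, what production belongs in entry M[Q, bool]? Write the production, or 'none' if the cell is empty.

FIRST(J): from J→epsilon we get {epsilon}. So FIRST(J) = {epsilon}.
FIRST(Q): from Q→read J J J we get {read}; from Q→epsilon we get {epsilon}. So FIRST(Q) = {epsilon, read}.
FIRST(S): from S→J end we get {end}; from S→bool read Q S we get {bool}. So FIRST(S) = {bool, end}.
FOLLOW(S) includes $ since S is the start symbol.
FOLLOW(Q): in S→bool read Q S, Q is followed by S with FIRST {bool, end}. Thus FOLLOW(Q) = {bool, end}.
For Q → read J J J: FIRST(read J J J) = {read}, so it goes in M[Q, t] for t ∈ {read}.
For Q → epsilon: FIRST(epsilon) = {epsilon}, so it goes in M[Q, t] for t ∈ {}; since epsilon ∈ FIRST, also for every t ∈ FOLLOW(Q) = {bool, end}.

Q → epsilon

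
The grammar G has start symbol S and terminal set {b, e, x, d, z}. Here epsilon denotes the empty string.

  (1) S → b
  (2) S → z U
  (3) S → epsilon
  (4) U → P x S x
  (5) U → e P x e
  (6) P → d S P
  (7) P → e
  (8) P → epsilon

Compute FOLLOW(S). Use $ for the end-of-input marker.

{$, d, e, x}

FIRST(S): from S→b we get {b}; from S→z U we get {z}; from S→epsilon we get {epsilon}. So FIRST(S) = {epsilon, b, z}.
FIRST(P): from P→d S P we get {d}; from P→e we get {e}; from P→epsilon we get {epsilon}. So FIRST(P) = {epsilon, d, e}.
FIRST(U): from U→P x S x we get {d, e, x}; from U→e P x e we get {e}. So FIRST(U) = {d, e, x}.
FOLLOW(S) includes $ since S is the start symbol.
FOLLOW(P): in U→P x S x, P is followed by x S x with FIRST {x}; in U→e P x e, P is followed by x e with FIRST {x}; in P→d S P, the suffix after P is empty (adds nothing new). Thus FOLLOW(P) = {x}.
FOLLOW(S): in U→P x S x, S is followed by x with FIRST {x}; in P→d S P, S is followed by P with FIRST {epsilon, d, e}; in P→d S P, the suffix after S is nullable, so FOLLOW(S) ⊇ FOLLOW(P) = {x}. Thus FOLLOW(S) = {$, d, e, x}.
FOLLOW(U): in S→z U, the suffix after U is empty, so FOLLOW(U) ⊇ FOLLOW(S) = {$, d, e, x}. Thus FOLLOW(U) = {$, d, e, x}.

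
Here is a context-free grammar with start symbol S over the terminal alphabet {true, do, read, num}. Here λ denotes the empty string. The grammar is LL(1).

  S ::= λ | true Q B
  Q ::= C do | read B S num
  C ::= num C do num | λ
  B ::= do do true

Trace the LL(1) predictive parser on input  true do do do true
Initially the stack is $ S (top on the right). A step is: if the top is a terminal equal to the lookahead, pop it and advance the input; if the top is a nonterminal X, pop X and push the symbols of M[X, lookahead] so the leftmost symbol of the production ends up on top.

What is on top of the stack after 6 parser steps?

step 1: stack=$ S  input=true do do do true $  — expand S ::= true Q B
step 2: stack=$ B Q true  input=true do do do true $  — match true
step 3: stack=$ B Q  input=do do do true $  — expand Q ::= C do
step 4: stack=$ B do C  input=do do do true $  — expand C ::= λ
step 5: stack=$ B do  input=do do do true $  — match do
step 6: stack=$ B  input=do do true $  — expand B ::= do do true
Stack after step 6: $ true do do (top = do).

do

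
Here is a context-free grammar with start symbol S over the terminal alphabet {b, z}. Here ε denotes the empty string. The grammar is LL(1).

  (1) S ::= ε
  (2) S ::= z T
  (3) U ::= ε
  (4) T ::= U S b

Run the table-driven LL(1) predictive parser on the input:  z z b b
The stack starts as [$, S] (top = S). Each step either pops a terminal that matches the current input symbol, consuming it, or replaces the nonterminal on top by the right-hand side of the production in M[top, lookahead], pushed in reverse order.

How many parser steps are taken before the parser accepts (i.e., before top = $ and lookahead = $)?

11

step 1: stack=$ S  input=z z b b $  — expand S ::= z T
step 2: stack=$ T z  input=z z b b $  — match z
step 3: stack=$ T  input=z b b $  — expand T ::= U S b
step 4: stack=$ b S U  input=z b b $  — expand U ::= ε
step 5: stack=$ b S  input=z b b $  — expand S ::= z T
step 6: stack=$ b T z  input=z b b $  — match z
step 7: stack=$ b T  input=b b $  — expand T ::= U S b
step 8: stack=$ b b S U  input=b b $  — expand U ::= ε
step 9: stack=$ b b S  input=b b $  — expand S ::= ε
step 10: stack=$ b b  input=b b $  — match b
step 11: stack=$ b  input=b $  — match b
Accept reached after 11 steps.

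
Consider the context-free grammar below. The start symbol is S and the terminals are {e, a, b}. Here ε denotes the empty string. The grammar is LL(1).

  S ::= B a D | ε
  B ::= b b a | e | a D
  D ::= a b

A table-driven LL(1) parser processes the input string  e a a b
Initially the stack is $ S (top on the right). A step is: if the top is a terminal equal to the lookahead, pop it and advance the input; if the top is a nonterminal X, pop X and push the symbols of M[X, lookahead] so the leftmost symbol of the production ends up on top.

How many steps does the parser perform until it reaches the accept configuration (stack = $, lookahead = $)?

step 1: stack=$ S  input=e a a b $  — expand S ::= B a D
step 2: stack=$ D a B  input=e a a b $  — expand B ::= e
step 3: stack=$ D a e  input=e a a b $  — match e
step 4: stack=$ D a  input=a a b $  — match a
step 5: stack=$ D  input=a b $  — expand D ::= a b
step 6: stack=$ b a  input=a b $  — match a
step 7: stack=$ b  input=b $  — match b
Accept reached after 7 steps.

7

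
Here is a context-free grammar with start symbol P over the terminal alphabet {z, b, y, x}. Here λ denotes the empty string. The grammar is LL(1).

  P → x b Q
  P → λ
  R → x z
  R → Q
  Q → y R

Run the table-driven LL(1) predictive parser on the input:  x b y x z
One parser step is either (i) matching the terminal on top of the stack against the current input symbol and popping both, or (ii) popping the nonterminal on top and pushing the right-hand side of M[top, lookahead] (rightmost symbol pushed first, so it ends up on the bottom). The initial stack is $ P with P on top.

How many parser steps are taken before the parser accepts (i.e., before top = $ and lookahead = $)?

     Stack    Input        Action
  1  $ P      x b y x z $  expand P → x b Q
  2  $ Q b x  x b y x z $  match x
  3  $ Q b    b y x z $    match b
  4  $ Q      y x z $      expand Q → y R
  5  $ R y    y x z $      match y
  6  $ R      x z $        expand R → x z
  7  $ z x    x z $        match x
  8  $ z      z $          match z
Accept reached after 8 steps.

8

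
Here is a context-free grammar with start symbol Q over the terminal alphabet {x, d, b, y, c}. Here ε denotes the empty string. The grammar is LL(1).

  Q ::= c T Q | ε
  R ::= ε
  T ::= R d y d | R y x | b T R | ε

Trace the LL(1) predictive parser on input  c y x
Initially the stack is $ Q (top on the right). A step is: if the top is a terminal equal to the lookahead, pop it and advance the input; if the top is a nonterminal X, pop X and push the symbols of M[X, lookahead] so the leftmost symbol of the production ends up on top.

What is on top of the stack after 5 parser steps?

x

step 1: stack=$ Q  input=c y x $  — expand Q ::= c T Q
step 2: stack=$ Q T c  input=c y x $  — match c
step 3: stack=$ Q T  input=y x $  — expand T ::= R y x
step 4: stack=$ Q x y R  input=y x $  — expand R ::= ε
step 5: stack=$ Q x y  input=y x $  — match y
Stack after step 5: $ Q x (top = x).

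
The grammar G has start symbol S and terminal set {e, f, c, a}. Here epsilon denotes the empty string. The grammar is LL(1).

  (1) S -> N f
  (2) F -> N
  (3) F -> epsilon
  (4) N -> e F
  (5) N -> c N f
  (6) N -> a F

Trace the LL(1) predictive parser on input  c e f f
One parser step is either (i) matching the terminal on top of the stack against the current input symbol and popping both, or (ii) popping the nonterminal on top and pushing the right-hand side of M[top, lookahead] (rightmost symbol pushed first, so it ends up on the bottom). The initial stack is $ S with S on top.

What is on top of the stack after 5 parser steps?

     Stack      Input      Action
  1  $ S        c e f f $  expand S -> N f
  2  $ f N      c e f f $  expand N -> c N f
  3  $ f f N c  c e f f $  match c
  4  $ f f N    e f f $    expand N -> e F
  5  $ f f F e  e f f $    match e
Stack after step 5: $ f f F (top = F).

F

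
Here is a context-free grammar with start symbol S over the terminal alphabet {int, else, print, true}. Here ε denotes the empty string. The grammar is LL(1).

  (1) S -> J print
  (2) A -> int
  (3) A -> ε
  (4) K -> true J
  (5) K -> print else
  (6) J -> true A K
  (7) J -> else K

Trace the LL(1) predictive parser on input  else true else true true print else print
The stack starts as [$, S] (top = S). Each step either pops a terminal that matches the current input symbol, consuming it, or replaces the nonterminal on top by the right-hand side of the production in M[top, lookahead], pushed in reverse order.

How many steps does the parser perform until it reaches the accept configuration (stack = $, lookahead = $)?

      Stack               Input                                        Action
   1  $ S                 else true else true true print else print $  expand S -> J print
   2  $ print J           else true else true true print else print $  expand J -> else K
   3  $ print K else      else true else true true print else print $  match else
   4  $ print K           true else true true print else print $       expand K -> true J
   5  $ print J true      true else true true print else print $       match true
   6  $ print J           else true true print else print $            expand J -> else K
   7  $ print K else      else true true print else print $            match else
   8  $ print K           true true print else print $                 expand K -> true J
   9  $ print J true      true true print else print $                 match true
  10  $ print J           true print else print $                      expand J -> true A K
  11  $ print K A true    true print else print $                      match true
  12  $ print K A         print else print $                           expand A -> ε
  13  $ print K           print else print $                           expand K -> print else
  14  $ print else print  print else print $                           match print
  15  $ print else        else print $                                 match else
  16  $ print             print $                                      match print
Accept reached after 16 steps.

16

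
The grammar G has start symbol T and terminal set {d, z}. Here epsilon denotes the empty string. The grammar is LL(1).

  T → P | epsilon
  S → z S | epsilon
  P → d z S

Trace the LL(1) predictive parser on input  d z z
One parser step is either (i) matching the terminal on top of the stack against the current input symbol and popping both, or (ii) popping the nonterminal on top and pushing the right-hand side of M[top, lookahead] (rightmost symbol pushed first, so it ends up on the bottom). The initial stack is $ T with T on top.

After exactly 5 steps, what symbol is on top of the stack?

z

     Stack    Input    Action
  1  $ T      d z z $  expand T → P
  2  $ P      d z z $  expand P → d z S
  3  $ S z d  d z z $  match d
  4  $ S z    z z $    match z
  5  $ S      z $      expand S → z S
Stack after step 5: $ S z (top = z).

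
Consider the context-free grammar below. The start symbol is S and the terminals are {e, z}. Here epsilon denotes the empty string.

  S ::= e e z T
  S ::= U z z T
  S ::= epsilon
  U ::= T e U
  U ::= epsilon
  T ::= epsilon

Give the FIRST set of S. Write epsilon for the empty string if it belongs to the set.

FIRST(T) = {epsilon}
FIRST(U) = {epsilon, e}  (via T e U)
FIRST(S) = {epsilon, e, z}  (via U z z T)

{epsilon, e, z}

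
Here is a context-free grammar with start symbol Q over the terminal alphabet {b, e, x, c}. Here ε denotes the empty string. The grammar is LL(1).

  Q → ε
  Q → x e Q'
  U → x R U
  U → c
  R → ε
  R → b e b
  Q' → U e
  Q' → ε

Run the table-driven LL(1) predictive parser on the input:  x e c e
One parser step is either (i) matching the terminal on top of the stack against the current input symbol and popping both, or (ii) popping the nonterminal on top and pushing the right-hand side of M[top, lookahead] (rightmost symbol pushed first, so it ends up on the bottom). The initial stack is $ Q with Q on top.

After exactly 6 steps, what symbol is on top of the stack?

     Stack     Input      Action
  1  $ Q       x e c e $  expand Q → x e Q'
  2  $ Q' e x  x e c e $  match x
  3  $ Q' e    e c e $    match e
  4  $ Q'      c e $      expand Q' → U e
  5  $ e U     c e $      expand U → c
  6  $ e c     c e $      match c
Stack after step 6: $ e (top = e).

e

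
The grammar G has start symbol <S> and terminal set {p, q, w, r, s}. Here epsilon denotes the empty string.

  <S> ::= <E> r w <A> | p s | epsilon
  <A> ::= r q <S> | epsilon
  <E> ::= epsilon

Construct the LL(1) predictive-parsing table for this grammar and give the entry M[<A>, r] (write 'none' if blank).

FIRST(<A>) = {epsilon, r}
FIRST(<E>) = {epsilon}
FIRST(<S>) = {epsilon, p, r}  (via <E> r w <A>)
FOLLOW(<S>) includes $ since <S> is the start symbol.
FOLLOW(<S>): in <A>::=r q <S>, the suffix after <S> is empty, so FOLLOW(<S>) ⊇ FOLLOW(<A>) = {$}. Thus FOLLOW(<S>) = {$}.
FOLLOW(<A>): in <S>::=<E> r w <A>, the suffix after <A> is empty, so FOLLOW(<A>) ⊇ FOLLOW(<S>) = {$}. Thus FOLLOW(<A>) = {$}.
For <A> ::= r q <S>: FIRST(r q <S>) = {r}, so it goes in M[<A>, t] for t ∈ {r}.
For <A> ::= epsilon: FIRST(epsilon) = {epsilon}, so it goes in M[<A>, t] for t ∈ {}; since epsilon ∈ FIRST, also for every t ∈ FOLLOW(<A>) = {$}.

<A> ::= r q <S>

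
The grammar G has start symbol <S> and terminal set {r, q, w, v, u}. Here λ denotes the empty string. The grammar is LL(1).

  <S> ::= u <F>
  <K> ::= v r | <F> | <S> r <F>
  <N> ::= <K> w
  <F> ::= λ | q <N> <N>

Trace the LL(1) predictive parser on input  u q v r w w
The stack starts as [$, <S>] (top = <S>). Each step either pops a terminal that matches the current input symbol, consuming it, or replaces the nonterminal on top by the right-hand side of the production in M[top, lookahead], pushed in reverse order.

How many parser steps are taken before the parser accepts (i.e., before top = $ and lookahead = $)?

13

      Stack        Input          Action
   1  $ <S>        u q v r w w $  expand <S> ::= u <F>
   2  $ <F> u      u q v r w w $  match u
   3  $ <F>        q v r w w $    expand <F> ::= q <N> <N>
   4  $ <N> <N> q  q v r w w $    match q
   5  $ <N> <N>    v r w w $      expand <N> ::= <K> w
   6  $ <N> w <K>  v r w w $      expand <K> ::= v r
   7  $ <N> w r v  v r w w $      match v
   8  $ <N> w r    r w w $        match r
   9  $ <N> w      w w $          match w
  10  $ <N>        w $            expand <N> ::= <K> w
  11  $ w <K>      w $            expand <K> ::= <F>
  12  $ w <F>      w $            expand <F> ::= λ
  13  $ w          w $            match w
Accept reached after 13 steps.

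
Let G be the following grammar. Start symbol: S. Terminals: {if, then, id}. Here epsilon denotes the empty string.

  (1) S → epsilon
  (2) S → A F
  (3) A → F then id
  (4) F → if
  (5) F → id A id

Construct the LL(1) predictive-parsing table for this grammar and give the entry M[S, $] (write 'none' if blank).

FIRST(F) = {id, if}
FIRST(A) = {id, if}  (via F then id)
FIRST(S) = {epsilon, id, if}  (via A F)
FOLLOW(S) includes $ since S is the start symbol.
FOLLOW(S): S appears on no right-hand side. Thus FOLLOW(S) = {$}.
For S → epsilon: FIRST(epsilon) = {epsilon}, so it goes in M[S, t] for t ∈ {}; since epsilon ∈ FIRST, also for every t ∈ FOLLOW(S) = {$}.
For S → A F: FIRST(A F) = {id, if}, so it goes in M[S, t] for t ∈ {id, if}.

S → epsilon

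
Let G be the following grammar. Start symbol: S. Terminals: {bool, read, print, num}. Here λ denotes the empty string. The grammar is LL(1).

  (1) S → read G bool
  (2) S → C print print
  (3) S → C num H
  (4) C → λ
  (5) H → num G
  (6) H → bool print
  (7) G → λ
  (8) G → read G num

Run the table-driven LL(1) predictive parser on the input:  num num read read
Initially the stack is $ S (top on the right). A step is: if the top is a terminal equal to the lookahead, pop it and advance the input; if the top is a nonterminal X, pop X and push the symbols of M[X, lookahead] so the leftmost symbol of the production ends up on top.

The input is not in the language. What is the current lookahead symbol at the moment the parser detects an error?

$

      Stack             Input                Action
   1  $ S               num num read read $  expand S → C num H
   2  $ H num C         num num read read $  expand C → λ
   3  $ H num           num num read read $  match num
   4  $ H               num read read $      expand H → num G
   5  $ G num           num read read $      match num
   6  $ G               read read $          expand G → read G num
   7  $ num G read      read read $          match read
   8  $ num G           read $               expand G → read G num
   9  $ num num G read  read $               match read
  10  $ num num G       $                    expand G → λ
  11  $ num num         $                    error: top is terminal num but lookahead is $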